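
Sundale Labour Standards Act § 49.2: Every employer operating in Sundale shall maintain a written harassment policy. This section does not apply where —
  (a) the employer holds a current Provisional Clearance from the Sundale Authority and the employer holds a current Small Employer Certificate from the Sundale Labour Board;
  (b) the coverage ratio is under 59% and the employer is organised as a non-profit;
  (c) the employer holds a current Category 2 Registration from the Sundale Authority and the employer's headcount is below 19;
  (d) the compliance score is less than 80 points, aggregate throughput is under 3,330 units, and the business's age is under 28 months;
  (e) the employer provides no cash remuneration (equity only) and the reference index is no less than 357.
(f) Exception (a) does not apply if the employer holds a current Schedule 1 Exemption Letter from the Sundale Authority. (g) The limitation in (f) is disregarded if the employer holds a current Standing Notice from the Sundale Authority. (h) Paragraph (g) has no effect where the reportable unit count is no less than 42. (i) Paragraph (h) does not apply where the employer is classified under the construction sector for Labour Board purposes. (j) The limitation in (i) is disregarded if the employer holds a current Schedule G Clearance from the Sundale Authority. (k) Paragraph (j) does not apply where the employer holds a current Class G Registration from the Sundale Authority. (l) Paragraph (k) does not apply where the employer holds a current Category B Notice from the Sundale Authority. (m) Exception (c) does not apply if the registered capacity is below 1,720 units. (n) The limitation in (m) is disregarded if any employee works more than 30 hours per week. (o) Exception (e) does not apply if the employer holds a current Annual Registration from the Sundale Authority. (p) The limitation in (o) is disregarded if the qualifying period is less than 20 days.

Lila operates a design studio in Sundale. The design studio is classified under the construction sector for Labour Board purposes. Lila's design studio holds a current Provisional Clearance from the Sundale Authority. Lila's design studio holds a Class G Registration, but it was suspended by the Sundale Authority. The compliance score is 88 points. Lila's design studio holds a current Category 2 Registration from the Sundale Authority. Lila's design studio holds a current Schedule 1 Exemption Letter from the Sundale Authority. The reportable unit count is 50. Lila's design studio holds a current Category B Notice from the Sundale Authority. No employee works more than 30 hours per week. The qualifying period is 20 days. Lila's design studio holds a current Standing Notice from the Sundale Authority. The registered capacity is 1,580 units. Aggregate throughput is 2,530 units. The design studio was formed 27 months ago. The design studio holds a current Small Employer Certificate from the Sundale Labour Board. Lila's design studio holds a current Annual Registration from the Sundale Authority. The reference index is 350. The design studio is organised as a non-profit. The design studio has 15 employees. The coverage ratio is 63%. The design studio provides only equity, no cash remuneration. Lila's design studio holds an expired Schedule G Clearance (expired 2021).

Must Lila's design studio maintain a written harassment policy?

Exception (a): a current Provisional Clearance is held; a current Small Employer Certificate is held — every condition holds. Under paragraphs (f)–(l): (f) would limit (a) — a current Schedule 1 Exemption Letter is held — but (g) sets (f) aside: (g) operates — a current Standing Notice is held. (h) would limit (g) — the reportable unit count is 50, meeting the 42 threshold — but (i) sets (h) aside: (i) operates against (h): the design studio is classified under the construction sector. (j), which would lift (i), is inapplicable — the Schedule G Clearance is not current. (a) remains available.
Exception (b) does not apply: the coverage ratio is 63%, not under 59%.
Exception (c): a current Category 2 Registration is held; the employer's headcount is 15, below the 19 limit — every condition holds. But: (m) operates against (c): the registered capacity is 1,580 units, below the 1,720 units limit. (n), which would lift (m), is not triggered — no employee exceeds 30 hours/week. (c) is therefore removed.
Exception (d) does not apply: the compliance score is 88 points, not less than 80 points.
Exception (e) requires that the reference index is no less than 357; but the reference index is 350, short of 357, so (e) is unavailable.

No — exception (a) applies; Lila's design studio is not required to maintain a written harassment policy.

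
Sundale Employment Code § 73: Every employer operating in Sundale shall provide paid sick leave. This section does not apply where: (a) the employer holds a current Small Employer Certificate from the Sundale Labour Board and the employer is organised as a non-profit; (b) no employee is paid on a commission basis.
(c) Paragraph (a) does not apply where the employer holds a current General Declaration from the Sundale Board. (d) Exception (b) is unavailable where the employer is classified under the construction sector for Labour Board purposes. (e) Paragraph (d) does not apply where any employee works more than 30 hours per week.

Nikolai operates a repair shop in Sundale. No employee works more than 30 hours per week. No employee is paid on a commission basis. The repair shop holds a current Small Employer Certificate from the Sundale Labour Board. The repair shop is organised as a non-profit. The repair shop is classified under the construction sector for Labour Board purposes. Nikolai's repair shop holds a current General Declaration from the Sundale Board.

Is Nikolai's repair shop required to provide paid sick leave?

Exception (a) is satisfied on its face — a current Small Employer Certificate is held; the employer is a non-profit. Turning to paragraph (c): (c) operates against (a): a current General Declaration is held. So (a) is unavailable.
Exception (b): no employee is paid on commission — every condition holds. But applying paragraphs (d)–(e): (d) operates — the repair shop is classified under the construction sector. (e) is inapplicable (no employee exceeds 30 hours/week), so (d) stands. So (b) is unavailable.
None of the exceptions is available; § 73 applies in full.

Yes — Nikolai's repair shop must provide paid sick leave.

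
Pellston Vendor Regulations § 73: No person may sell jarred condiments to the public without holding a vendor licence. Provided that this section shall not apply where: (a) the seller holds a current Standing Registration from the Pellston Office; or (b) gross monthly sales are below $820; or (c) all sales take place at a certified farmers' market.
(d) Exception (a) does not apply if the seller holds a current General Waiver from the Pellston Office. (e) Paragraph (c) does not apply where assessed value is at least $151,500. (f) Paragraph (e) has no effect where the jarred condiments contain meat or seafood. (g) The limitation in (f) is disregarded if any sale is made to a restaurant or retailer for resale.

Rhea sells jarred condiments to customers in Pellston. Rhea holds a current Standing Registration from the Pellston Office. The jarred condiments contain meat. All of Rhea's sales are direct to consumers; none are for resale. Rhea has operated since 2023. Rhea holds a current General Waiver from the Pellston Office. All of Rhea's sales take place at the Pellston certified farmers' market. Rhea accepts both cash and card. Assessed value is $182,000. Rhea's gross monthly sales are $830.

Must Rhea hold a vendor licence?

Exception (a) is satisfied on its face — a current Standing Registration is held. Turning to paragraph (d): (d) operates against (a): a current General Waiver is held. So (a) is unavailable.
Exception (b) does not apply: gross monthly sales are $830, not below $820.
Exception (c)'s conditions are all satisfied: all sales are at a certified farmers' market. Under paragraphs (e)–(g): (e) is triggered (assessed value is $182,000, meeting the $151,500 threshold), but is displaced by (f): (f) is engaged — the jarred condiments contain meat. (g) is not engaged (no sales are for resale), so (f) stands. Exception (c) stands.

No — exception (c) applies; Rhea is not required to hold a vendor licence.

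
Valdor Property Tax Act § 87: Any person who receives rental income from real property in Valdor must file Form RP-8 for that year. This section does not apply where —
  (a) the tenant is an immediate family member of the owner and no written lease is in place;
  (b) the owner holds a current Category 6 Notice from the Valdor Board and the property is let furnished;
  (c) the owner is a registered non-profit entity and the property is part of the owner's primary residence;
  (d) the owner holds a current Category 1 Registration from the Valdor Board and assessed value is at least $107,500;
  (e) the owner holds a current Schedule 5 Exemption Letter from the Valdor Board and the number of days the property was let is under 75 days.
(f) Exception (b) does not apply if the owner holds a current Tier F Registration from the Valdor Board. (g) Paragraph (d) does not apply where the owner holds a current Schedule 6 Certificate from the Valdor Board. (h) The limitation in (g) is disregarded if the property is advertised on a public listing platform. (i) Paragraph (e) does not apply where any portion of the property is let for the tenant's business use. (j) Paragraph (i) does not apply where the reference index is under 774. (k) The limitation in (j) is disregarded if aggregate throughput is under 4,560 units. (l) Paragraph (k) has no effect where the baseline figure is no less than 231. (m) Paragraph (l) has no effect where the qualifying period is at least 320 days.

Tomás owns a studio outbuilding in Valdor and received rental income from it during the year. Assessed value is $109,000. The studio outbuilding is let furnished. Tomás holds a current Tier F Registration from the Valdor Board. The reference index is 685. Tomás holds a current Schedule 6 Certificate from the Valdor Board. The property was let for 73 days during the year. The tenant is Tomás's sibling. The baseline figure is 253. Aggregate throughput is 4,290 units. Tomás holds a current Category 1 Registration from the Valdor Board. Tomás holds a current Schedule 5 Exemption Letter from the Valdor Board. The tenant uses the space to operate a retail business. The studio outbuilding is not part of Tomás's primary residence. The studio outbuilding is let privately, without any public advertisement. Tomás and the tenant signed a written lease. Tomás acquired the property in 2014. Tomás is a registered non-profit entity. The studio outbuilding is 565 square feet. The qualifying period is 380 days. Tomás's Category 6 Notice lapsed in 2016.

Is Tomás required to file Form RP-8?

Exception (a) does not apply: a written lease is in place.
Exception (b) does not apply: no current Category 6 Notice is held.
Exception (c) fails — the studio outbuilding is not part of the primary residence.
All of (d)'s requirements are met (a current Category 1 Registration is held; assessed value is $109,000, meeting the $107,500 threshold). Turning to paragraphs (g)–(h): (g) is engaged — a current Schedule 6 Certificate is held. (h), which would lift (g), does not operate here — the property is let privately without advertisement. Exception (d) does not apply.
Exception (e) is satisfied on its face — a current Schedule 5 Exemption Letter is held; the number of days the property was let is 73 days, under the 75 days limit. But: (i) is engaged — the space is let for business use. (j) operates (the reference index is 685, under the 774 limit), but is displaced by (k): (k) is engaged — aggregate throughput is 4,290 units, under the 4,560 units limit. (l) is triggered (the baseline figure is 253, meeting the 231 threshold), but is displaced by (m): (m) operates against (l): the qualifying period is 380 days, meeting the 320 days threshold. (e) is therefore removed.
No exception applies. The general rule governs.

Yes — Tomás must file Form RP-8.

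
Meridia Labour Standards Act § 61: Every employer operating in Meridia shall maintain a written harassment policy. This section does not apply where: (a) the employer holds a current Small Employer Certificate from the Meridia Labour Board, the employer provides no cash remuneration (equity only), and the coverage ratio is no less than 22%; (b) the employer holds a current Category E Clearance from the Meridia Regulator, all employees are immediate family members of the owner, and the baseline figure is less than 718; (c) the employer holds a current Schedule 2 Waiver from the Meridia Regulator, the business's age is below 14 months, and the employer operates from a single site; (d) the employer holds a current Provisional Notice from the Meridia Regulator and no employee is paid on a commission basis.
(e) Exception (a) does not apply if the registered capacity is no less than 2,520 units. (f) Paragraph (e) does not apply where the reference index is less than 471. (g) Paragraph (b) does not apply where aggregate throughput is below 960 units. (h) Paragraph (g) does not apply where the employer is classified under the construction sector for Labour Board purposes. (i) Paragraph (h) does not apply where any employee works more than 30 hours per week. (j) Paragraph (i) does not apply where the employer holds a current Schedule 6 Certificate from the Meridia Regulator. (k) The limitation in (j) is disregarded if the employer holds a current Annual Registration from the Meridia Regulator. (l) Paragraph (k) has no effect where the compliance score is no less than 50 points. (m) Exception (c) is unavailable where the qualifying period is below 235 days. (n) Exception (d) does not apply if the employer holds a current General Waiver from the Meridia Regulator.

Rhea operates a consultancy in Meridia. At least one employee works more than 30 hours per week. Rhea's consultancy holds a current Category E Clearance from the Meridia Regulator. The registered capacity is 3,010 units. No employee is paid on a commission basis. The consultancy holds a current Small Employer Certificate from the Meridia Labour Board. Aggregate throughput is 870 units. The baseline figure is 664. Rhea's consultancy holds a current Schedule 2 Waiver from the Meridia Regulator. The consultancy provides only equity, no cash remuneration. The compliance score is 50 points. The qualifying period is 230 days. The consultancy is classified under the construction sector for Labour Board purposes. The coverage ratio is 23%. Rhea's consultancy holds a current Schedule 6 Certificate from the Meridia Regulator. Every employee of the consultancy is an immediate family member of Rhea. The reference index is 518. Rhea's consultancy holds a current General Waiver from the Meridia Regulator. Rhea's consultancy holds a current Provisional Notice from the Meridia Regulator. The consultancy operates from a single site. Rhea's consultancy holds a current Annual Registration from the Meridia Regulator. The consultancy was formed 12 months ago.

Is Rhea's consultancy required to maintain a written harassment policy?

Exception (a): a current Small Employer Certificate is held; remuneration is equity-only; the coverage ratio is 23%, meeting the 22% threshold — every condition holds. Turning to paragraphs (e)–(f): (e) operates against (a): the registered capacity is 3,010 units, meeting the 2,520 units threshold. (f), which would lift (e), is not triggered — the reference index is 518, not less than 471. (a) is therefore removed.
Exception (b)'s conditions are all satisfied: a current Category E Clearance is held; every employee is an immediate family member; the baseline figure is 664, less than the 718 limit. Applying paragraphs (g)–(l): (g) operates (aggregate throughput is 870 units, below the 960 units limit), but is overridden by (h): (h) applies — the consultancy is classified under the construction sector. (i) would limit (h) — at least one employee exceeds 30 hours/week — but (j) sets (i) aside: (j) operates — a current Schedule 6 Certificate is held. (k) would limit (j) — a current Annual Registration is held — but (l) sets (k) aside: (l) applies — the compliance score is 50 points, meeting the 50 points threshold. Exception (b) stands.
Exception (c) is satisfied on its face — a current Schedule 2 Waiver is held; the business's age is 12 months, below the 14 months limit; the employer operates from a single site. But applying paragraph (m): (m) operates against (c): the qualifying period is 230 days, below the 235 days limit. (c) is therefore removed.
All of (d)'s requirements are met (a current Provisional Notice is held; no employee is paid on commission). Turning to paragraph (n): (n) is triggered — a current General Waiver is held. (d) is therefore removed.

No — exception (b) applies; Rhea's consultancy is not required to maintain a written harassment policy.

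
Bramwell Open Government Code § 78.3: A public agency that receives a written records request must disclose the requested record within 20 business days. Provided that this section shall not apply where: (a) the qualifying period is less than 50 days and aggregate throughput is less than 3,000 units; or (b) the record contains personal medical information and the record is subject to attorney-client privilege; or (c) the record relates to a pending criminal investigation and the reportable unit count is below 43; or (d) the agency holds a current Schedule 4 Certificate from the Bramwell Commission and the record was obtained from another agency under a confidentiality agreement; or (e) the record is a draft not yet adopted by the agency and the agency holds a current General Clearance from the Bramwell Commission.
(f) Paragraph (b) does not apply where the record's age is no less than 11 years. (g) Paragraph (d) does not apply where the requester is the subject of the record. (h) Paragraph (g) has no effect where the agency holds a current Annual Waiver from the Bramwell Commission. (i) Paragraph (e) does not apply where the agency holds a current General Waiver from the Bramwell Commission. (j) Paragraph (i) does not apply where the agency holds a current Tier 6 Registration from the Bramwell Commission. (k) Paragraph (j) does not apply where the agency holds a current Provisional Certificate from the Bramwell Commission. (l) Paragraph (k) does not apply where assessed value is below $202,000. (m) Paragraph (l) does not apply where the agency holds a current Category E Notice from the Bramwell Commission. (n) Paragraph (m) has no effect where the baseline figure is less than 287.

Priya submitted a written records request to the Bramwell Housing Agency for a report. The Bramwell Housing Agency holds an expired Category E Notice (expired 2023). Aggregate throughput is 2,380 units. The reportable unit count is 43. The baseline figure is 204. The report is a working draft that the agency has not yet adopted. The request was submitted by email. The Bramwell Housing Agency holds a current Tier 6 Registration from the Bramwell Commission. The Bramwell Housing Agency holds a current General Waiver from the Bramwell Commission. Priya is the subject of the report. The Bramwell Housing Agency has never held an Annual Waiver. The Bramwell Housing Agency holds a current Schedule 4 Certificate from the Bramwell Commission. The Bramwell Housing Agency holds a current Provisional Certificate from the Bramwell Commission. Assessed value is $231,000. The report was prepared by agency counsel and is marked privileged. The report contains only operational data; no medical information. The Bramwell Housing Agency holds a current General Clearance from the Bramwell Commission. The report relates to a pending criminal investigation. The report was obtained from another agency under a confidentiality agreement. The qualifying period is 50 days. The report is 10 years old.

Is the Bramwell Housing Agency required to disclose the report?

Yes — the Bramwell Housing Agency must disclose the report.

Exception (a) fails — the qualifying period is 50 days, not less than 50 days.
Exception (b) does not apply: the report contains only operational data.
Exception (c) does not apply: the reportable unit count is 43, not below 43.
Exception (d): a current Schedule 4 Certificate is held; the report was obtained under a confidentiality agreement — every condition holds. But: (g) operates against (d): Priya is the subject of the report. (h), which would lift (g), is not engaged — no current Annual Waiver is held. Exception (d) does not apply.
Exception (e)'s conditions are all satisfied: the report is an unadopted draft; a current General Clearance is held. However, paragraphs (i)–(n) must be considered: (i) operates against (e): a current General Waiver is held. (j) would limit (i) — a current Tier 6 Registration is held — but (k) sets (j) aside: (k) operates — a current Provisional Certificate is held. (l), which would lift (k), is not triggered — assessed value is $231,000, not below $202,000. So (e) is unavailable.
No exception is made out. the Bramwell Housing Agency falls within the general rule.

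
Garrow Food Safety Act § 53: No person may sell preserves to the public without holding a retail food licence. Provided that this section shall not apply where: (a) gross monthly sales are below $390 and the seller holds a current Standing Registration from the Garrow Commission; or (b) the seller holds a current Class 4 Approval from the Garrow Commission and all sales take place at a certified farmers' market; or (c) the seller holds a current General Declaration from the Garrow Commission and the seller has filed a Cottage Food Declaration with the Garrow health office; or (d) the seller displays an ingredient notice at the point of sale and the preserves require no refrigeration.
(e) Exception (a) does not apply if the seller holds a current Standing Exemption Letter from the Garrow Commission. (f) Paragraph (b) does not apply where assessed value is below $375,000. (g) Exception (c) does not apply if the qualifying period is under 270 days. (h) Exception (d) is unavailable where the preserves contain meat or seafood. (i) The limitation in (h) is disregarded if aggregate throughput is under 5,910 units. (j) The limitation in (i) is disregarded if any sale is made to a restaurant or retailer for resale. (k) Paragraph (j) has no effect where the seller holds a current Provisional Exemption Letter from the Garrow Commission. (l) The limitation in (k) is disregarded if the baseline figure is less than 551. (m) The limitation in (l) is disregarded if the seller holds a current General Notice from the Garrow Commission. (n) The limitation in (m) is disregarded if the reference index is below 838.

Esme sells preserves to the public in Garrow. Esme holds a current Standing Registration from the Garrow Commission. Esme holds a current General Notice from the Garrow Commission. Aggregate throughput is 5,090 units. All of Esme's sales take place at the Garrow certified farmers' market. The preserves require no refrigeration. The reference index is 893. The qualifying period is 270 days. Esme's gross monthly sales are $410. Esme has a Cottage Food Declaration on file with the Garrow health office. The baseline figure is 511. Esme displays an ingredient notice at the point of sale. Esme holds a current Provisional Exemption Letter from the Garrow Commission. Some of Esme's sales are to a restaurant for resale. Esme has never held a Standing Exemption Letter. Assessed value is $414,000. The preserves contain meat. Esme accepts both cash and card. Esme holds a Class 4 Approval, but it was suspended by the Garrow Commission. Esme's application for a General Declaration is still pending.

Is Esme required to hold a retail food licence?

Exception (a) fails — gross monthly sales are $410, not below $390.
Exception (b) fails — there is no Class 4 Approval in force.
Exception (c) does not apply: the General Declaration is not current.
Exception (d): an ingredient notice is displayed; the preserves are shelf-stable — every condition holds. Under paragraphs (h)–(n): (h) is engaged (the preserves contain meat), but is set aside by (i): (i) operates — aggregate throughput is 5,090 units, under the 5,910 units limit. (j) would limit (i) — some sales are to a restaurant for resale — but (k) sets (j) aside: (k) is engaged — a current Provisional Exemption Letter is held. (l) is triggered (the baseline figure is 511, less than the 551 limit), but is displaced by (m): (m) applies — a current General Notice is held. (n) does not operate here (the reference index is 893, not below 838), so (m) stands. Exception (d) stands.

No — exception (d) applies; Esme is not required to hold a retail food licence.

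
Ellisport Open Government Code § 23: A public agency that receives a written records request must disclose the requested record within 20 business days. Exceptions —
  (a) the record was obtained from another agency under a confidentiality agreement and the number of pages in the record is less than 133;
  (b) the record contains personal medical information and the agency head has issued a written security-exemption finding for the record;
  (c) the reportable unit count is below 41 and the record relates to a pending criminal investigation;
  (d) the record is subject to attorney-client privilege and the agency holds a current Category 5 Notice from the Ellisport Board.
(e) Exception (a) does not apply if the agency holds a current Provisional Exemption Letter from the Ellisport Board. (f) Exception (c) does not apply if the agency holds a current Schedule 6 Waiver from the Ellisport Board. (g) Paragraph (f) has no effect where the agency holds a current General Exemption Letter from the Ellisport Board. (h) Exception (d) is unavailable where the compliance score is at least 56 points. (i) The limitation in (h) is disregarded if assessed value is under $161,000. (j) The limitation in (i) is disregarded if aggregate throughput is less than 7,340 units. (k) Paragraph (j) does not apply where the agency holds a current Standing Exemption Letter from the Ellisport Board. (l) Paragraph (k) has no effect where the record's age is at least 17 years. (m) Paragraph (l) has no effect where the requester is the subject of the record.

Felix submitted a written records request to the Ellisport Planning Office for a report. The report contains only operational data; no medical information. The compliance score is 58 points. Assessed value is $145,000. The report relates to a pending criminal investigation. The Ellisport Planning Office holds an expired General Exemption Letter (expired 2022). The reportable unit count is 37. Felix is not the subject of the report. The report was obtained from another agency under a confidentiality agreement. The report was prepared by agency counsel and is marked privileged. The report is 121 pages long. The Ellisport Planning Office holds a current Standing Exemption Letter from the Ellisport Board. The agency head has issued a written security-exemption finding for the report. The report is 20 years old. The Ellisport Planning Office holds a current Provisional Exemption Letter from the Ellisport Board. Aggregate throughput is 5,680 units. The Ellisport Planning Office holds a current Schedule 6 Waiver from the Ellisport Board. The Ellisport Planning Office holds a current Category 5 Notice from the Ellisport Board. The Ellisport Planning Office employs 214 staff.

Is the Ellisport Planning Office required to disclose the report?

Exception (a) is satisfied on its face — the report was obtained under a confidentiality agreement; the number of pages in the record is 121, less than the 133 limit. But applying paragraph (e): (e) is engaged — a current Provisional Exemption Letter is held. (a) is therefore removed.
Exception (b) requires that the record contains personal medical information; but the report contains only operational data, so (b) is unavailable.
All of (c)'s requirements are met (the reportable unit count is 37, below the 41 limit; the report relates to a pending investigation). Turning to paragraphs (f)–(g): (f) operates against (c): a current Schedule 6 Waiver is held. (g) is not engaged (there is no General Exemption Letter in force), so (f) stands. So (c) is unavailable.
All of (d)'s requirements are met (the report is privileged; a current Category 5 Notice is held). But: (h) is engaged — the compliance score is 58 points, meeting the 56 points threshold. (i) would limit (h) — assessed value is $145,000, under the $161,000 limit — but (j) sets (i) aside: (j) operates against (i): aggregate throughput is 5,680 units, less than the 7,340 units limit. (k) is engaged (a current Standing Exemption Letter is held), but is set aside by (l): (l) operates — the record's age is 20 years, meeting the 17 years threshold. (m) is inapplicable (Felix is not the subject of the report), so (l) stands. So (d) is unavailable.
Every exception is unavailable, so the rule governs.

Yes — the Ellisport Planning Office must disclose the report.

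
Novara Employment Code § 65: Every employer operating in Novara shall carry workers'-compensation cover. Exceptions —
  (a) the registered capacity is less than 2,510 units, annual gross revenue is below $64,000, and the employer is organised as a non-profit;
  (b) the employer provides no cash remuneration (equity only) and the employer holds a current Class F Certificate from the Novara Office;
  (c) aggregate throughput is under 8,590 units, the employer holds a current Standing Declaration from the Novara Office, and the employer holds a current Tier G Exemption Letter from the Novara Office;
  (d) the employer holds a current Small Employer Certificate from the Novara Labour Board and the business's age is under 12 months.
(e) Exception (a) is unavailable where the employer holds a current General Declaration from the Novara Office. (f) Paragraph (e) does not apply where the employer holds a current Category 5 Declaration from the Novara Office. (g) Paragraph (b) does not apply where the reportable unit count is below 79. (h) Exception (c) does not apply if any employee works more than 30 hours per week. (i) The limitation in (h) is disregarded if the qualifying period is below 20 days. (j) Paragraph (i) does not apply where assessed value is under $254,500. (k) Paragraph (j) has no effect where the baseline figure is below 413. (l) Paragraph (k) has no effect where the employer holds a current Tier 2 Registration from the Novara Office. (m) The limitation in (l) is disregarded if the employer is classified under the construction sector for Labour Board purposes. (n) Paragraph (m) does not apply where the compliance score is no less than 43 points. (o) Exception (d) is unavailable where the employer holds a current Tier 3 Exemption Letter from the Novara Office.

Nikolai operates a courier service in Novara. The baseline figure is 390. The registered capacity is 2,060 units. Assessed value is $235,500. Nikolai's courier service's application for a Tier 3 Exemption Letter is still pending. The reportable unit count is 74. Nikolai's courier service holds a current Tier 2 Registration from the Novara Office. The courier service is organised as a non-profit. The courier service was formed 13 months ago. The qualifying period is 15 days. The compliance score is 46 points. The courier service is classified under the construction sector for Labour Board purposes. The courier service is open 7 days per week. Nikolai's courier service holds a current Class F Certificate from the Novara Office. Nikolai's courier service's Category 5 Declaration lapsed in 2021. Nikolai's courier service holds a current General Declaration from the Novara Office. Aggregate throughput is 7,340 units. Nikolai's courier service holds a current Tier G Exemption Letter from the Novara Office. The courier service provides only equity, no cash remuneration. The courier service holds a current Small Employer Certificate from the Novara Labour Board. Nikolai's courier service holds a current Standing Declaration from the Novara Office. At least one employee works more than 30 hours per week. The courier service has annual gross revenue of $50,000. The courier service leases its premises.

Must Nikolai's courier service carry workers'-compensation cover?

Exception (a) is satisfied on its face — the registered capacity is 2,060 units, less than the 2,510 units limit; annual gross revenue is $50,000, below the $64,000 limit; the employer is a non-profit. However, paragraphs (e)–(f) must be considered: (e) operates against (a): a current General Declaration is held. (f), which would lift (e), is not engaged — there is no Category 5 Declaration in force. Exception (a) does not apply.
All of (b)'s requirements are met (remuneration is equity-only; a current Class F Certificate is held). But applying paragraph (g): (g) operates against (b): the reportable unit count is 74, below the 79 limit. (b) is therefore removed.
All of (c)'s requirements are met (aggregate throughput is 7,340 units, under the 8,590 units limit; a current Standing Declaration is held; a current Tier G Exemption Letter is held). Turning to paragraphs (h)–(n): (h) applies — at least one employee exceeds 30 hours/week. (i) would limit (h) — the qualifying period is 15 days, below the 20 days limit — but (j) sets (i) aside: (j) is engaged — assessed value is $235,500, under the $254,500 limit. (k) would limit (j) — the baseline figure is 390, below the 413 limit — but (l) sets (k) aside: (l) operates — a current Tier 2 Registration is held. (m) would limit (l) — the courier service is classified under the construction sector — but (n) sets (m) aside: (n) is engaged — the compliance score is 46 points, meeting the 43 points threshold. So (c) is unavailable.
Exception (d) requires that the business's age is under 12 months; but the business's age is 13 months, not under 12 months, so (d) is unavailable.
No exception is made out. Nikolai's courier service falls within the general rule.

Yes — Nikolai's courier service must carry workers'-compensation cover.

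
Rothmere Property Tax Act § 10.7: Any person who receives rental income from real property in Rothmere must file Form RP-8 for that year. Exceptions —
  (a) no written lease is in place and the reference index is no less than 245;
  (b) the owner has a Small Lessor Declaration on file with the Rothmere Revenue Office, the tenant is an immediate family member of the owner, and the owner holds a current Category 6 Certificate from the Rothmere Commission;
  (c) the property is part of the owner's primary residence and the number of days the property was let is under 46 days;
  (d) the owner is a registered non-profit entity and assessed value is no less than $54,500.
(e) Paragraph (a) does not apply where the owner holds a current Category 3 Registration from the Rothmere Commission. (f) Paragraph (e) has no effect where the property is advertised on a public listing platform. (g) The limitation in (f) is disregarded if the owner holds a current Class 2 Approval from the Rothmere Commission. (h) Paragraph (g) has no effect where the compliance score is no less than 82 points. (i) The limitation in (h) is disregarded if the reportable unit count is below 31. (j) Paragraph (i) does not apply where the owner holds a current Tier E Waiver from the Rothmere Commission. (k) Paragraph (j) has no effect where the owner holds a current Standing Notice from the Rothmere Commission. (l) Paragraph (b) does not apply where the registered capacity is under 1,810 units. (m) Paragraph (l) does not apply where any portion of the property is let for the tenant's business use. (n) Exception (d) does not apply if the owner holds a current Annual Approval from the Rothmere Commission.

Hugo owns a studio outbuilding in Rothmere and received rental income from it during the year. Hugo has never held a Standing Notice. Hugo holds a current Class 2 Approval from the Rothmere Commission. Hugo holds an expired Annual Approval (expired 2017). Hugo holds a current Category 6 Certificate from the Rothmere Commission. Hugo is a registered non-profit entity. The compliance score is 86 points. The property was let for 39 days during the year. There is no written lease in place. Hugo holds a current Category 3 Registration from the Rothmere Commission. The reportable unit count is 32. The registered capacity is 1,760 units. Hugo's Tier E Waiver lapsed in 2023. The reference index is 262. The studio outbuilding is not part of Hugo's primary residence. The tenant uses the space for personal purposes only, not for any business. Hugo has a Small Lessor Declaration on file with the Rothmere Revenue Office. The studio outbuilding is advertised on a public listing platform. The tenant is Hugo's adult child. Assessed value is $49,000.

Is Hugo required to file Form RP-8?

No — exception (a) applies; Hugo is not required to file Form RP-8.

All of (a)'s requirements are met (there is no written lease; the reference index is 262, meeting the 245 threshold). Under paragraphs (e)–(k): (e) would limit (a) — a current Category 3 Registration is held — but (f) sets (e) aside: (f) applies — the property is publicly advertised. (g) is engaged (a current Class 2 Approval is held), but yields to (h): (h) operates against (g): the compliance score is 86 points, meeting the 82 points threshold. (i) does not operate here (the reportable unit count is 32, not below 31), so (h) stands. (a) remains available.
All of (b)'s requirements are met (a Small Lessor Declaration is on file; the tenant is an immediate family member; a current Category 6 Certificate is held). But applying paragraphs (l)–(m): (l) is triggered — the registered capacity is 1,760 units, under the 1,810 units limit. (m), which would lift (l), does not operate here — the space is used for personal purposes only. (b) is therefore removed.
Exception (c) requires that the property is part of the owner's primary residence; but the studio outbuilding is not part of the primary residence, so (c) is unavailable.
Exception (d) requires that assessed value is no less than $54,500; but assessed value is $49,000, short of $54,500, so (d) is unavailable.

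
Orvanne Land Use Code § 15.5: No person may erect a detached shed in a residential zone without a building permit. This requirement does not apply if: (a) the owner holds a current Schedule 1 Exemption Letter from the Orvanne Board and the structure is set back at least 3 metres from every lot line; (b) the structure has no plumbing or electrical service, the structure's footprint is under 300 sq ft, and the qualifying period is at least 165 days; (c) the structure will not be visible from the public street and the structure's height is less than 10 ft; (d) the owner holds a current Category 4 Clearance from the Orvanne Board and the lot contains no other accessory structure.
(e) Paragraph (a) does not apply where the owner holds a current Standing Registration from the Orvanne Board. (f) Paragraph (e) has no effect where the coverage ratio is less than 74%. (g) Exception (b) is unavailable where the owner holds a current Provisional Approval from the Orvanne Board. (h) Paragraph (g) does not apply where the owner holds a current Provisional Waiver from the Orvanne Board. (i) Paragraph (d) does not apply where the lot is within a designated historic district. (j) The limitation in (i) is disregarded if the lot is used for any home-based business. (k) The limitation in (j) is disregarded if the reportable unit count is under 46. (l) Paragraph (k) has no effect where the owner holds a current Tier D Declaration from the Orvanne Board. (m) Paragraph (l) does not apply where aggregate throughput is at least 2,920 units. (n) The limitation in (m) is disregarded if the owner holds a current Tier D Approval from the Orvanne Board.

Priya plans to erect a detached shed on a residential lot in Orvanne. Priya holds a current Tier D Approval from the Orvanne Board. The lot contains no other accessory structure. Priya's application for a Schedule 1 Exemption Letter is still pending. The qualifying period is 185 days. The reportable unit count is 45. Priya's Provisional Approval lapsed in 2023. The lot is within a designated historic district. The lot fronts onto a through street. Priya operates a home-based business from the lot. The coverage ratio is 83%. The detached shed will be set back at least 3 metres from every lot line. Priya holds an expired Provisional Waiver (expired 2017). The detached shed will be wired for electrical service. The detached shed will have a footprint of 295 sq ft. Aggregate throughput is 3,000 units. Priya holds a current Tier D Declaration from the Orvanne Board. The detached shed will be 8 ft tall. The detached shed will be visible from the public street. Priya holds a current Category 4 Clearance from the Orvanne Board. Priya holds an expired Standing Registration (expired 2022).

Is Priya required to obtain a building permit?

No — exception (d) applies; Priya does not need a building permit.

Exception (a) requires that the owner holds a current Schedule 1 Exemption Letter from the Orvanne Board; but the Schedule 1 Exemption Letter is not current, so (a) is unavailable.
Exception (b) fails — electrical service is planned.
Exception (c) fails — the structure will be visible from the street.
All of (d)'s requirements are met (a current Category 4 Clearance is held; the lot has no other accessory structure). As to paragraphs (i)–(n): (i) operates (the lot is in a historic district), but is itself disapplied by (j): (j) operates against (i): a home-based business operates on the lot. (k) is triggered (the reportable unit count is 45, under the 46 limit), but is set aside by (l): (l) operates against (k): a current Tier D Declaration is held. (m) operates (aggregate throughput is 3,000 units, meeting the 2,920 units threshold), but is set aside by (n): (n) operates against (m): a current Tier D Approval is held. Exception (d) stands.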